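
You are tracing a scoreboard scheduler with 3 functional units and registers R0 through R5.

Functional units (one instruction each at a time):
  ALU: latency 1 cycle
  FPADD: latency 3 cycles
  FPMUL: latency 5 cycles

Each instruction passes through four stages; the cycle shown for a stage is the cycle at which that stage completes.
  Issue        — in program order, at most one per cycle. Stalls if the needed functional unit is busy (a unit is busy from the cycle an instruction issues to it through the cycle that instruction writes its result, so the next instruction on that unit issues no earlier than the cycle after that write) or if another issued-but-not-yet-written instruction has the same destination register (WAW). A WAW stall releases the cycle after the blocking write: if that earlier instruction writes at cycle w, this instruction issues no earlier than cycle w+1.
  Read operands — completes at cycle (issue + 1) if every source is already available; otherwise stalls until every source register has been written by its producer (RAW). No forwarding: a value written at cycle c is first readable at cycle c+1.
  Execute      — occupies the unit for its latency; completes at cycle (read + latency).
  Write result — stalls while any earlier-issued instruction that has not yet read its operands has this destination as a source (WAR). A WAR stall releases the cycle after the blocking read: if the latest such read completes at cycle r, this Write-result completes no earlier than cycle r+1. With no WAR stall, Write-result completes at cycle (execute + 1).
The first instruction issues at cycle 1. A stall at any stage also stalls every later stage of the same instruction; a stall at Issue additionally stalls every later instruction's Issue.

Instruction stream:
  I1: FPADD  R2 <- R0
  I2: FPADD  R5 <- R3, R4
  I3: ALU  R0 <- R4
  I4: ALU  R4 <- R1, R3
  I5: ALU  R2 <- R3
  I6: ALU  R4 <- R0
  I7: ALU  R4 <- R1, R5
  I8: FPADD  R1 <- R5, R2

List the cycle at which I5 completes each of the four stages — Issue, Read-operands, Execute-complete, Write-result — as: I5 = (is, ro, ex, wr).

[1] I1 dispatched to FPADD
[2] I1 operands ready
[5] I1 complete
[6] R2←I1
[7] I2 dispatched to FPADD
[8] I2 operands ready, I3 dispatched to ALU
[9] I3 operands ready
[10] I3 complete
[11] I2 complete, R0←I3
[12] R5←I2, I4 dispatched to ALU
[13] I4 operands ready
[14] I4 complete
[15] R4←I4
[16] I5 dispatched to ALU
[17] I5 operands ready
[18] I5 complete
[19] R2←I5
[20] I6 dispatched to ALU
[21] I6 operands ready
[22] I6 complete
[23] R4←I6
[24] I7 dispatched to ALU
[25] I7 operands ready, I8 dispatched to FPADD
[26] I7 complete, I8 operands ready
[27] R4←I7
[29] I8 complete
[30] R1←I8

I5 = (16, 17, 18, 19)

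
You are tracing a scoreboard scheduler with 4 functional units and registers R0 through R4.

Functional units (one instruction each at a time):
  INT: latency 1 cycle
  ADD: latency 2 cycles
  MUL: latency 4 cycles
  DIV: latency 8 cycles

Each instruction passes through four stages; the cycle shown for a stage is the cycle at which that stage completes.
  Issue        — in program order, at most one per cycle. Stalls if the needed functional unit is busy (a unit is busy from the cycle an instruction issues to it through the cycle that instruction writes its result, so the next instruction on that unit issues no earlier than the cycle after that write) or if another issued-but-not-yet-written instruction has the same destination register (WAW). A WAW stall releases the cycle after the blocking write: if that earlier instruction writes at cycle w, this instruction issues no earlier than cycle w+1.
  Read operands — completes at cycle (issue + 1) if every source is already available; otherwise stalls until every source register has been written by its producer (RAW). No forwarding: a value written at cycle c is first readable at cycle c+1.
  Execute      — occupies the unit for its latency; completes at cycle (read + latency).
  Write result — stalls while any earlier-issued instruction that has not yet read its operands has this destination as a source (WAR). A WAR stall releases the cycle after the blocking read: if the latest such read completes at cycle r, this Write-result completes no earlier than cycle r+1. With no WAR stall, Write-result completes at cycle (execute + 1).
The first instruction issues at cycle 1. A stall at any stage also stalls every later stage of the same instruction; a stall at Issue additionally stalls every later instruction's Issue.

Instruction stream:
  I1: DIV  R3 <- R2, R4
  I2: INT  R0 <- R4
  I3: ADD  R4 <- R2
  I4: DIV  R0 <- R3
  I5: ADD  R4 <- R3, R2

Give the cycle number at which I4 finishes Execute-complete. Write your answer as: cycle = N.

cycle = 21

t=1  I1 issues→DIV
t=2  I1 reads, I2 issues→INT
t=3  I2 reads, I3 issues→ADD
t=4  I2 exec-done, I3 reads
t=5  I2 writes R0
t=6  I3 exec-done
t=7  I3 writes R4
t=10  I1 exec-done
t=11  I1 writes R3
t=12  I4 issues→DIV
t=13  I4 reads, I5 issues→ADD
t=14  I5 reads
t=16  I5 exec-done
t=17  I5 writes R4
t=21  I4 exec-done
t=22  I4 writes R0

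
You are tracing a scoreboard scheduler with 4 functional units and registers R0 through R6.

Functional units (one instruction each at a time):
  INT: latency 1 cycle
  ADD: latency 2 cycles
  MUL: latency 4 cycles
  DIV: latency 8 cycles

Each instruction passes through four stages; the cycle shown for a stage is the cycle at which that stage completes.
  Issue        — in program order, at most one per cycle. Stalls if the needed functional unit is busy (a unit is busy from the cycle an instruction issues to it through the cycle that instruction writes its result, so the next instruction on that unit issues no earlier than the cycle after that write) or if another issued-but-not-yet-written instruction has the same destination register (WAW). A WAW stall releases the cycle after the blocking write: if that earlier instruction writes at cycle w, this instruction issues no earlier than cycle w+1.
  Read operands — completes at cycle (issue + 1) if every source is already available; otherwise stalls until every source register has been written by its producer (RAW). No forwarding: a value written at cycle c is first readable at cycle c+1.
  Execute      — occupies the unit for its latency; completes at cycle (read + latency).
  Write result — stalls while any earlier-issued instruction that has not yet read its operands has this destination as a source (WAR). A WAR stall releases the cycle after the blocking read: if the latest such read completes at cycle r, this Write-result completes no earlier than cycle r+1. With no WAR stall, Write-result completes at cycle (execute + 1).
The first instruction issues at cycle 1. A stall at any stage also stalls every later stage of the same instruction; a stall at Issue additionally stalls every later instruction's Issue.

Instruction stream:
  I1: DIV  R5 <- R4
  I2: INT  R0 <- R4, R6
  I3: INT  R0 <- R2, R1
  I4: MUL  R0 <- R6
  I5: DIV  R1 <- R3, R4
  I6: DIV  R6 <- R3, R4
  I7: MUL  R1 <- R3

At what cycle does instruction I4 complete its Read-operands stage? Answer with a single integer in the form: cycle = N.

c1: issue I1 (DIV)
c2: I1 read-ops | issue I2 (INT)
c3: I2 read-ops
c4: I2 finished on INT
c5: I2→R0
c6: issue I3 (INT)
c7: I3 read-ops
c8: I3 finished on INT
c9: I3→R0
c10: I1 finished on DIV | issue I4 (MUL)
c11: I1→R5 | I4 read-ops
c12: issue I5 (DIV)
c13: I5 read-ops
c15: I4 finished on MUL
c16: I4→R0
c21: I5 finished on DIV
c22: I5→R1
c23: issue I6 (DIV)
c24: I6 read-ops | issue I7 (MUL)
c25: I7 read-ops
c29: I7 finished on MUL
c30: I7→R1
c32: I6 finished on DIV
c33: I6→R6

cycle = 11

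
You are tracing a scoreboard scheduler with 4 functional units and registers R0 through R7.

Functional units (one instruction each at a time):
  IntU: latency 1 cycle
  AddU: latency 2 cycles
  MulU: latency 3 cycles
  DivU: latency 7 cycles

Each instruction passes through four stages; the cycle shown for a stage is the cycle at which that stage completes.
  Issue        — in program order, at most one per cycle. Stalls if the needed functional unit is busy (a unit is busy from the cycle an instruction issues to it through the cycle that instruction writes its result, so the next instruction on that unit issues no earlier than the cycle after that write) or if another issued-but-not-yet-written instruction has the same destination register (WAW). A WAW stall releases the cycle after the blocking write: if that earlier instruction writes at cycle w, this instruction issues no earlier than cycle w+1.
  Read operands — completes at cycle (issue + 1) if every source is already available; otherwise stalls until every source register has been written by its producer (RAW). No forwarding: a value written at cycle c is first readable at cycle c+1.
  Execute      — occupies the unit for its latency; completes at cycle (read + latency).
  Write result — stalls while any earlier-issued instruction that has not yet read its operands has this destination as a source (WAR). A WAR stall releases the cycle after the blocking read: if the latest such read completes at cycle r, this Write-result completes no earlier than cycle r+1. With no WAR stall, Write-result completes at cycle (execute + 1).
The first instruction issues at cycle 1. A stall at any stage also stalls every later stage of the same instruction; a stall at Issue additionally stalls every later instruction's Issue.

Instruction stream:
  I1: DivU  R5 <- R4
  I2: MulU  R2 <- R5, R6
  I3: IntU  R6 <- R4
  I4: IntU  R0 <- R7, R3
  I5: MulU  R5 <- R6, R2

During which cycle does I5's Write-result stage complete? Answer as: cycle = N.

  I1 | 1 | 2 | 9 | 10
  I2 | 2 | 11 | 14 | 15   RAW R5: wait I1 write@10
  I3 | 3 | 4 | 5 | 12   WAR R6: wait I2 read@11
  I4 | 13 | 14 | 15 | 16   struct: IntU busy until I3 writes@12
  I5 | 16 | 17 | 20 | 21   struct: MulU busy until I2 writes@15

cycle = 21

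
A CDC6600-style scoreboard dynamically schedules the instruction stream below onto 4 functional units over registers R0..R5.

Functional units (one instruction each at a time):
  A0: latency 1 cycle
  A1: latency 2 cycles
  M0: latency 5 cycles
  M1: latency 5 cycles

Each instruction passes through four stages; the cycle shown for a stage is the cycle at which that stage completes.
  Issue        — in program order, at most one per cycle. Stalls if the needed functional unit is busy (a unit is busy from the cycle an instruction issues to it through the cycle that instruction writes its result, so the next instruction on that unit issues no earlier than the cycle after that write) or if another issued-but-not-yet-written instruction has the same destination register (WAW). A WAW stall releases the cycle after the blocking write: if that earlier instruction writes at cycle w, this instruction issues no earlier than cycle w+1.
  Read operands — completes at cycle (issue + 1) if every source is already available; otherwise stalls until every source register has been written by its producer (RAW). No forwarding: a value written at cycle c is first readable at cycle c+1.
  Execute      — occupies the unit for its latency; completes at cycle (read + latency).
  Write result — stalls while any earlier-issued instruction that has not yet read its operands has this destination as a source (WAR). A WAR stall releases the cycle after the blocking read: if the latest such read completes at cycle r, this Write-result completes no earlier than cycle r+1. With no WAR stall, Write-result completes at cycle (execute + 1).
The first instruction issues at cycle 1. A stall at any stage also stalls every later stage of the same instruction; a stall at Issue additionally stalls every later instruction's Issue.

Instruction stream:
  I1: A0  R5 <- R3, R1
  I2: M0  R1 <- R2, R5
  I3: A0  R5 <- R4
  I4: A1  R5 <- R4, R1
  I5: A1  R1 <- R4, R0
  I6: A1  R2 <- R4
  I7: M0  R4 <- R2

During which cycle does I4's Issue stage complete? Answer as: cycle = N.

cycle = 9

cycle 1: I1 dispatched to A0
cycle 2: I1 operands ready, I2 dispatched to M0
cycle 3: I1 complete
cycle 4: R5←I1
cycle 5: I2 operands ready, I3 dispatched to A0
cycle 6: I3 operands ready
cycle 7: I3 complete
cycle 8: R5←I3
cycle 9: I4 dispatched to A1
cycle 10: I2 complete
cycle 11: R1←I2
cycle 12: I4 operands ready
cycle 14: I4 complete
cycle 15: R5←I4
cycle 16: I5 dispatched to A1
cycle 17: I5 operands ready
cycle 19: I5 complete
cycle 20: R1←I5
cycle 21: I6 dispatched to A1
cycle 22: I6 operands ready, I7 dispatched to M0
cycle 24: I6 complete
cycle 25: R2←I6
cycle 26: I7 operands ready
cycle 31: I7 complete
cycle 32: R4←I7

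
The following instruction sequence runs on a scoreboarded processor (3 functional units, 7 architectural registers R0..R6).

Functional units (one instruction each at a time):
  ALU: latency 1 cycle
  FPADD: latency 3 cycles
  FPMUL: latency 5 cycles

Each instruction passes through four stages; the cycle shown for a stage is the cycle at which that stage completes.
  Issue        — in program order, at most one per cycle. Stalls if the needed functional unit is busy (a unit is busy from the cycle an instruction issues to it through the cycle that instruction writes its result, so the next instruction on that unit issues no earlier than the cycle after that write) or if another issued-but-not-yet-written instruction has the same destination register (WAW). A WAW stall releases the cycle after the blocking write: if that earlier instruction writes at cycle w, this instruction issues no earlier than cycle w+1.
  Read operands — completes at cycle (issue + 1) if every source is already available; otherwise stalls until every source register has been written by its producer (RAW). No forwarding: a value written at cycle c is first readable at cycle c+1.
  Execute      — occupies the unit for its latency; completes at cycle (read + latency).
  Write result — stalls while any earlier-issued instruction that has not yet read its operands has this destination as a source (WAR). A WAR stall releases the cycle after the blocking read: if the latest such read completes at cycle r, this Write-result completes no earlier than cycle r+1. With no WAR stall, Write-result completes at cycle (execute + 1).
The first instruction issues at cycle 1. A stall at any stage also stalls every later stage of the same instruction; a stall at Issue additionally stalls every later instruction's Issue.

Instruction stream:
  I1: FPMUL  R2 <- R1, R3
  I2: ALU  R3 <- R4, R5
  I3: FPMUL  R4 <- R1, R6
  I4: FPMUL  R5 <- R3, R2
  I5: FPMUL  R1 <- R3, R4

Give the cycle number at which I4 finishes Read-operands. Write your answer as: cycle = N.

cycle = 18

I1  is:1  ro:2  ex:7  wr:8
I2  is:2  ro:3  ex:4  wr:5
I3  is:9  ro:10  ex:15  wr:16  — struct: FPMUL busy until I1 writes@8
I4  is:17  ro:18  ex:23  wr:24  — struct: FPMUL busy until I3 writes@16
I5  is:25  ro:26  ex:31  wr:32  — struct: FPMUL busy until I4 writes@24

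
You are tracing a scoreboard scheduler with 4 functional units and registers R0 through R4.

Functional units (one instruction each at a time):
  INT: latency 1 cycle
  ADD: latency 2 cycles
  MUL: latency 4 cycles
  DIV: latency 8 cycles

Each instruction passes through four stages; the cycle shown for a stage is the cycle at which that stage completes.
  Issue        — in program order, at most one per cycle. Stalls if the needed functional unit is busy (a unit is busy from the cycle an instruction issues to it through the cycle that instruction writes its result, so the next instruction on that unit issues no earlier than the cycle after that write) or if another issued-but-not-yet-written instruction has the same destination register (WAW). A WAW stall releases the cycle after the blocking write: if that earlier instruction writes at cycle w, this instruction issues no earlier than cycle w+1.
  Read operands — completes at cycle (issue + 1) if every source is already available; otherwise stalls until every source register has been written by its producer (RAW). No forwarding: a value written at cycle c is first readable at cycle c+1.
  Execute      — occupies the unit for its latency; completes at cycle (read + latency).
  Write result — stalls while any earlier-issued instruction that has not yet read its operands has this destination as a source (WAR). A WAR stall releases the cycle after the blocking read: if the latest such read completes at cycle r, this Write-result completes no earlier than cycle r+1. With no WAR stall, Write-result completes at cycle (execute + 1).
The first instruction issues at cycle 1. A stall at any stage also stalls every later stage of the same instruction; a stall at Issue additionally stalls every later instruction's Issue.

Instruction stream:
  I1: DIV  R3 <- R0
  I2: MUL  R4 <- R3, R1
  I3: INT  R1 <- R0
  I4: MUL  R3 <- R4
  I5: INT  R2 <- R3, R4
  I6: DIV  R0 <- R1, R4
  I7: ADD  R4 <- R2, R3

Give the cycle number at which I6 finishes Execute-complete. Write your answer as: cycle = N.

cycle = 29

[I1] 1/2/10/11
[I2] 2/12/16/17  (RAW R3: wait I1 write@11)
[I3] 3/4/5/13  (WAR R1: wait I2 read@12)
[I4] 18/19/23/24  (struct: MUL busy until I2 writes@17)
[I5] 19/25/26/27  (RAW R3: wait I4 write@24)
[I6] 20/21/29/30
[I7] 21/28/30/31  (RAW R2: wait I5 write@27)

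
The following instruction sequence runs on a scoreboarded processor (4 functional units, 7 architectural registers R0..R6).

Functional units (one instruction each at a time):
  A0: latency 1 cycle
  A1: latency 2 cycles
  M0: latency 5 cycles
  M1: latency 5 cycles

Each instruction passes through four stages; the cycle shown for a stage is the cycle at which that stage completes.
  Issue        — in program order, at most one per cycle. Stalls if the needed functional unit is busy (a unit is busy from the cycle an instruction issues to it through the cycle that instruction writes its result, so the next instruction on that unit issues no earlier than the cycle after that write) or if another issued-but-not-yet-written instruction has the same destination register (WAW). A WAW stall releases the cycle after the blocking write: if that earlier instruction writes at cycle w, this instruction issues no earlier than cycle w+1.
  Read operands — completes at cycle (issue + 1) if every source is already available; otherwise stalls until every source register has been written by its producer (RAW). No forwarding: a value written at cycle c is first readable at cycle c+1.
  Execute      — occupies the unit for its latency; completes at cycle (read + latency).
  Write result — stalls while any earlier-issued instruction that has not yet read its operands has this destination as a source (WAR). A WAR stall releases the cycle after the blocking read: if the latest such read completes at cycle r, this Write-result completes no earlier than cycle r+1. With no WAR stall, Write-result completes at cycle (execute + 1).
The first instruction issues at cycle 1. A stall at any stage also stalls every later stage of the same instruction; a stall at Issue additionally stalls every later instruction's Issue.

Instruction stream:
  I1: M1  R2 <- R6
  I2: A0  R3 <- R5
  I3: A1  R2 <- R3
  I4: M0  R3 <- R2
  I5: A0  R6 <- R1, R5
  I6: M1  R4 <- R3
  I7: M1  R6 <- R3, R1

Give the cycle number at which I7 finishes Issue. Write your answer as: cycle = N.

cycle = 28

1) issue 1, read 2, done 7, write 8
2) issue 2, read 3, done 4, write 5
3) issue 9, read 10, done 12, write 13  <WAW R2: wait I1 write@8>
4) issue 10, read 14, done 19, write 20  <RAW R2: wait I3 write@13>
5) issue 11, read 12, done 13, write 14
6) issue 12, read 21, done 26, write 27  <RAW R3: wait I4 write@20>
7) issue 28, read 29, done 34, write 35  <struct: M1 busy until I6 writes@27>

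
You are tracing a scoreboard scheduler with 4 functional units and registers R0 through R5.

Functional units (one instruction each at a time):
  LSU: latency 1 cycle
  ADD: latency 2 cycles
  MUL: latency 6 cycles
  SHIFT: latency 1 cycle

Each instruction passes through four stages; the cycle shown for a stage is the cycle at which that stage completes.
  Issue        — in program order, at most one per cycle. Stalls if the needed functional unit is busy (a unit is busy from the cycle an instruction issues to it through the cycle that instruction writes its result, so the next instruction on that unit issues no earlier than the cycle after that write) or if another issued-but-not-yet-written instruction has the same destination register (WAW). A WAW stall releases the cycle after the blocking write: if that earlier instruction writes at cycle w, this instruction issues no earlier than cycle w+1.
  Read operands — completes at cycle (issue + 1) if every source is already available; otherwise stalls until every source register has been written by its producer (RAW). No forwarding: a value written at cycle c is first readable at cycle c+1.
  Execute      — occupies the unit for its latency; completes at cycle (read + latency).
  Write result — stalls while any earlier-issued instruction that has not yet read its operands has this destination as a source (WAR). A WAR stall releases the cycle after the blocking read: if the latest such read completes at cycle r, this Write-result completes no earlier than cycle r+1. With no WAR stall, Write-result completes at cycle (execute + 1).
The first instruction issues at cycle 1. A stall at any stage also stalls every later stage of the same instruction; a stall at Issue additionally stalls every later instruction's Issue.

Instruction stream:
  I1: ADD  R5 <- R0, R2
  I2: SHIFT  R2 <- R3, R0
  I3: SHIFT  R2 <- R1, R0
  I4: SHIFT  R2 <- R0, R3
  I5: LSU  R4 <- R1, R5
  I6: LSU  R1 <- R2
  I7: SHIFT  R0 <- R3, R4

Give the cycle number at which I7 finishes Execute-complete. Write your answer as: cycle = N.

c1: I1 dispatched to ADD
c2: I1 operands ready | I2 dispatched to SHIFT
c3: I2 operands ready
c4: I1 complete | I2 complete
c5: R5←I1 | R2←I2
c6: I3 dispatched to SHIFT
c7: I3 operands ready
c8: I3 complete
c9: R2←I3
c10: I4 dispatched to SHIFT
c11: I4 operands ready | I5 dispatched to LSU
c12: I4 complete | I5 operands ready
c13: R2←I4 | I5 complete
c14: R4←I5
c15: I6 dispatched to LSU
c16: I6 operands ready | I7 dispatched to SHIFT
c17: I6 complete | I7 operands ready
c18: R1←I6 | I7 complete
c19: R0←I7

cycle = 18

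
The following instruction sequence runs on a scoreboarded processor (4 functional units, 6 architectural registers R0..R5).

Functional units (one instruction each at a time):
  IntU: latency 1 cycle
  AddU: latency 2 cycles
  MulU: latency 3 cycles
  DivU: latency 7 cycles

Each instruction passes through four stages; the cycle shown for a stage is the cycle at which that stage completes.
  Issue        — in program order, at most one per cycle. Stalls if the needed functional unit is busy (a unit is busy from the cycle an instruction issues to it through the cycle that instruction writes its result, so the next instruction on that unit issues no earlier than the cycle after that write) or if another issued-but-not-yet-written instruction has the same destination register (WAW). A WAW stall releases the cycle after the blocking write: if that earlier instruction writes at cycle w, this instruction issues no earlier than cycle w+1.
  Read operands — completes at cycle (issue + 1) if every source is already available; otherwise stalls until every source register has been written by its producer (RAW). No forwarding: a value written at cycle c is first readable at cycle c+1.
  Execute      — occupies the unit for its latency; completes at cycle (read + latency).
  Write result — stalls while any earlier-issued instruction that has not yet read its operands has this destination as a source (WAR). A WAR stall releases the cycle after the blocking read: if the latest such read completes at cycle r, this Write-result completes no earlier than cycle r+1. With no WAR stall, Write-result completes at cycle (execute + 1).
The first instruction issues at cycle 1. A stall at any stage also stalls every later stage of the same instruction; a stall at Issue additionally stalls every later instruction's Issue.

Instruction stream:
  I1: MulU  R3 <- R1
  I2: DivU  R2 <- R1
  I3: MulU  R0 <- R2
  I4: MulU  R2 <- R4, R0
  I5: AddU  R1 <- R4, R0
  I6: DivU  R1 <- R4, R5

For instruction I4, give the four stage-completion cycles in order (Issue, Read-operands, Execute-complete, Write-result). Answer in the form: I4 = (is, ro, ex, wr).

[1] issue I1 (MulU)
[2] I1 read-ops · issue I2 (DivU)
[3] I2 read-ops
[5] I1 finished on MulU
[6] I1→R3
[7] issue I3 (MulU)
[10] I2 finished on DivU
[11] I2→R2
[12] I3 read-ops
[15] I3 finished on MulU
[16] I3→R0
[17] issue I4 (MulU)
[18] I4 read-ops · issue I5 (AddU)
[19] I5 read-ops
[21] I4 finished on MulU · I5 finished on AddU
[22] I4→R2 · I5→R1
[23] issue I6 (DivU)
[24] I6 read-ops
[31] I6 finished on DivU
[32] I6→R1

I4 = (17, 18, 21, 22)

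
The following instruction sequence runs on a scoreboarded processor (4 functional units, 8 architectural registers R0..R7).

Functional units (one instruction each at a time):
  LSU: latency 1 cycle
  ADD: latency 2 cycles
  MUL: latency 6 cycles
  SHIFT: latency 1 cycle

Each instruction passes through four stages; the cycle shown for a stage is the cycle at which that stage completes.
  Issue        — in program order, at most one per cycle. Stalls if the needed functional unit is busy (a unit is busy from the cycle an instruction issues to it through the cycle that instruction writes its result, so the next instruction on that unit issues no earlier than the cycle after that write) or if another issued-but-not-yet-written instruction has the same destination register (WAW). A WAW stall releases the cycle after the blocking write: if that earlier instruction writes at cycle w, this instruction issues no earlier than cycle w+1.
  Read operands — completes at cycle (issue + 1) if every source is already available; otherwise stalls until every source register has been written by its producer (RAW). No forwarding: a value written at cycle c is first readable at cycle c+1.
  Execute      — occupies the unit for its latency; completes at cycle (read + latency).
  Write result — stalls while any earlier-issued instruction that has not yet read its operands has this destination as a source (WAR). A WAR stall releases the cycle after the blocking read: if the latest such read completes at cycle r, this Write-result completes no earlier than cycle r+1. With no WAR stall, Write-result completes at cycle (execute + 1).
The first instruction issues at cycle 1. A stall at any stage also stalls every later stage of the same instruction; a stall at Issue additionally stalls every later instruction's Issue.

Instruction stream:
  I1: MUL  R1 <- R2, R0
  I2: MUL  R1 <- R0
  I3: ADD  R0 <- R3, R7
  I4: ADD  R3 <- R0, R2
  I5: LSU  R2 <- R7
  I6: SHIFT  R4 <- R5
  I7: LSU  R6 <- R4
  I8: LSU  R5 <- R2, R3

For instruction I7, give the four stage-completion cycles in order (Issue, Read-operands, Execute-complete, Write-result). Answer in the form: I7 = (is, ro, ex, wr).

I1 -> (1, 2, 8, 9)
I2 -> (10, 11, 17, 18)  // struct: MUL busy until I1 writes@9
I3 -> (11, 12, 14, 15)
I4 -> (16, 17, 19, 20)  // struct: ADD busy until I3 writes@15
I5 -> (17, 18, 19, 20)
I6 -> (18, 19, 20, 21)
I7 -> (21, 22, 23, 24)  // struct: LSU busy until I5 writes@20
I8 -> (25, 26, 27, 28)  // struct: LSU busy until I7 writes@24

I7 = (21, 22, 23, 24)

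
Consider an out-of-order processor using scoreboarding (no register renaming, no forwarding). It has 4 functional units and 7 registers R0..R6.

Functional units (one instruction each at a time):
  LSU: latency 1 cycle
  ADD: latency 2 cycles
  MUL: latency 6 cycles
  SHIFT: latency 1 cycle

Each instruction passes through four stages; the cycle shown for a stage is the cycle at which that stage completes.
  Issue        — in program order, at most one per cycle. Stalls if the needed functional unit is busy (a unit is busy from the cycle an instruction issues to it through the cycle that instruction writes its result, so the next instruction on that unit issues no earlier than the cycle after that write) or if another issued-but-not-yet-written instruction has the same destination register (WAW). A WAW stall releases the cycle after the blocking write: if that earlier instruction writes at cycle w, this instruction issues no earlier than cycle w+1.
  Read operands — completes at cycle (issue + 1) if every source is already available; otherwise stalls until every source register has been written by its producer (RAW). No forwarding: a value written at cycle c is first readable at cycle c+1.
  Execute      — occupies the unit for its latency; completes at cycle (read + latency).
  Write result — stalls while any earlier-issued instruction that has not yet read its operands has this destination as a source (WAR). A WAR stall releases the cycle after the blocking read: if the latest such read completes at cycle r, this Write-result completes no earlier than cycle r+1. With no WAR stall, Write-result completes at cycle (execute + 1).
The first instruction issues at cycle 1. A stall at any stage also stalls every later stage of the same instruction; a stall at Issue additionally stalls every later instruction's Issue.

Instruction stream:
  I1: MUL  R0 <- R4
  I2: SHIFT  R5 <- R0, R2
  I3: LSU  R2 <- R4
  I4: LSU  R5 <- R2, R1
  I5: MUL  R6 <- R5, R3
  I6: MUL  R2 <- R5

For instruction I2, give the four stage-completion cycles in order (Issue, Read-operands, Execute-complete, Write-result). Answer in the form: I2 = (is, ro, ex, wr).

I1  is:1  ro:2  ex:8  wr:9
I2  is:2  ro:10  ex:11  wr:12  — RAW R0: wait I1 write@9
I3  is:3  ro:4  ex:5  wr:11  — WAR R2: wait I2 read@10
I4  is:13  ro:14  ex:15  wr:16  — WAW R5: wait I2 write@12
I5  is:14  ro:17  ex:23  wr:24  — RAW R5: wait I4 write@16
I6  is:25  ro:26  ex:32  wr:33  — struct: MUL busy until I5 writes@24

I2 = (2, 10, 11, 12)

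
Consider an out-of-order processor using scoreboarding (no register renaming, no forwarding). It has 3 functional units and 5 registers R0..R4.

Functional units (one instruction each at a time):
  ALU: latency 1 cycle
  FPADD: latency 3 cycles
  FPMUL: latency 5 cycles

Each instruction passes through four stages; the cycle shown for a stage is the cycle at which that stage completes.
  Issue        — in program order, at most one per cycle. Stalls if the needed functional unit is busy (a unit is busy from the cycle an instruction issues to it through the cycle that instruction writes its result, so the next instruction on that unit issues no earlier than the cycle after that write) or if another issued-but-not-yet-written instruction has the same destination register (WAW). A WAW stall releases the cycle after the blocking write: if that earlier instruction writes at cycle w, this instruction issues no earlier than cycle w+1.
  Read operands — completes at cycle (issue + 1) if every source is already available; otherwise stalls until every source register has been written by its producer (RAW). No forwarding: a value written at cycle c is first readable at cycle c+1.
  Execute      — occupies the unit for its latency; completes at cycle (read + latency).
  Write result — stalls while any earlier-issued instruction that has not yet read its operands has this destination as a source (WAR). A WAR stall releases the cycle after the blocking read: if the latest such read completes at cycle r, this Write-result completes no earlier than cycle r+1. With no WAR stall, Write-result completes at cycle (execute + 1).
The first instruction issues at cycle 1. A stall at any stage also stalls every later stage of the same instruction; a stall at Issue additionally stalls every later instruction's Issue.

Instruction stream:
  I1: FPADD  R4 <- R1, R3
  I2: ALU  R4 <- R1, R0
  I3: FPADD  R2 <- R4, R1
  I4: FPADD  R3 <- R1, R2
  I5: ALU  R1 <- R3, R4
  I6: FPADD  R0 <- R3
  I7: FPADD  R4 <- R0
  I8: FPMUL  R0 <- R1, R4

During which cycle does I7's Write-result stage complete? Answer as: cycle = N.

I1  is:1  ro:2  ex:5  wr:6
I2  is:7  ro:8  ex:9  wr:10  — WAW R4: wait I1 write@6
I3  is:8  ro:11  ex:14  wr:15  — RAW R4: wait I2 write@10
I4  is:16  ro:17  ex:20  wr:21  — struct: FPADD busy until I3 writes@15
I5  is:17  ro:22  ex:23  wr:24  — RAW R3: wait I4 write@21
I6  is:22  ro:23  ex:26  wr:27  — struct: FPADD busy until I4 writes@21
I7  is:28  ro:29  ex:32  wr:33  — struct: FPADD busy until I6 writes@27
I8  is:29  ro:34  ex:39  wr:40  — RAW R4: wait I7 write@33

cycle = 33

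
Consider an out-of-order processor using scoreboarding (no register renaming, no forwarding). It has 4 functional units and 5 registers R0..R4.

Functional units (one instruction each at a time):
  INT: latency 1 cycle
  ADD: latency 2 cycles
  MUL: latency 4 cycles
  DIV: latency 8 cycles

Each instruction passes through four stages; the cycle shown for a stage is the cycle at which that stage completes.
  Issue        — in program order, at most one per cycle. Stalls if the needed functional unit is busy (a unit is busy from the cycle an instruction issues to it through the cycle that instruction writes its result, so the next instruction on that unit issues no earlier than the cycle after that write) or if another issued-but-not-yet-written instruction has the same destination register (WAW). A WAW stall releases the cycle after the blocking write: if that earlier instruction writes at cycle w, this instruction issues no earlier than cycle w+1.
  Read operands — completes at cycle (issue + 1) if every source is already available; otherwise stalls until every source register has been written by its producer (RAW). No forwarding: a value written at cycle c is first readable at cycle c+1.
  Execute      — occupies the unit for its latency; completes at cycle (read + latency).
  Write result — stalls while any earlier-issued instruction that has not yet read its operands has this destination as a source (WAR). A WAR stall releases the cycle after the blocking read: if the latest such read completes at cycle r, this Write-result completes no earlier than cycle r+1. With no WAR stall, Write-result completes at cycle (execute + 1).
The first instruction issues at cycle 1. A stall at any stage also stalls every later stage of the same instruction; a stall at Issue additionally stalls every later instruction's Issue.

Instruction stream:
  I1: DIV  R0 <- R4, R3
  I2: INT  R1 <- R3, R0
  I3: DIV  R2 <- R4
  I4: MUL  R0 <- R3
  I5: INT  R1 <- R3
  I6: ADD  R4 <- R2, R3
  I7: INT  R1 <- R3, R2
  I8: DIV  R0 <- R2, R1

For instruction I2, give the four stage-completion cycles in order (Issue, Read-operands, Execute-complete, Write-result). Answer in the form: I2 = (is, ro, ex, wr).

I2 = (2, 12, 13, 14)

1) issue 1, read 2, done 10, write 11
2) issue 2, read 12, done 13, write 14  <RAW R0: wait I1 write@11>
3) issue 12, read 13, done 21, write 22  <struct: DIV busy until I1 writes@11>
4) issue 13, read 14, done 18, write 19
5) issue 15, read 16, done 17, write 18  <struct: INT busy until I2 writes@14>
6) issue 16, read 23, done 25, write 26  <RAW R2: wait I3 write@22>
7) issue 19, read 23, done 24, write 25  <struct: INT busy until I5 writes@18 / RAW R2: wait I3 write@22>
8) issue 23, read 26, done 34, write 35  <struct: DIV busy until I3 writes@22 / RAW R1: wait I7 write@25>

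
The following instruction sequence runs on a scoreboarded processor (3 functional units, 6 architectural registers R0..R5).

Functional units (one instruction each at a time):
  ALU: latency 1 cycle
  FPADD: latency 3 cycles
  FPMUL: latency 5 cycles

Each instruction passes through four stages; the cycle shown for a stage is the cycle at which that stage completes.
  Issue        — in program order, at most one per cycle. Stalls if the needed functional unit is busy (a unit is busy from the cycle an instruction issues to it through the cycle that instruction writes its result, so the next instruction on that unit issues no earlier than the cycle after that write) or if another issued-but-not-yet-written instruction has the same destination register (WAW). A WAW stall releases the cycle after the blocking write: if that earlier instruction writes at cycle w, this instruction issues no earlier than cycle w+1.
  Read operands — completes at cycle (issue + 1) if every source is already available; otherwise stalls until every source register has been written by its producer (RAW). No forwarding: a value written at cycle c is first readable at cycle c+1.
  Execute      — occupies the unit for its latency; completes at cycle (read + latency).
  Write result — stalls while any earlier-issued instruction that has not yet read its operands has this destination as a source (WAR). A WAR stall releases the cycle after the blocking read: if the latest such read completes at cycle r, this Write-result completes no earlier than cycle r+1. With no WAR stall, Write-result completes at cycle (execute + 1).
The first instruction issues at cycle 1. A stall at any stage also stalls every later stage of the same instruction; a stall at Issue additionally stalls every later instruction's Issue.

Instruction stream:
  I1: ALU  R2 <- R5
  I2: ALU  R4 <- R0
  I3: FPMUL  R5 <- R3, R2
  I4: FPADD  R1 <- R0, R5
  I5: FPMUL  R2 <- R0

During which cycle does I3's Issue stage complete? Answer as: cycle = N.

cycle = 6

[I1] 1/2/3/4
[I2] 5/6/7/8  (struct: ALU busy until I1 writes@4)
[I3] 6/7/12/13
[I4] 7/14/17/18  (RAW R5: wait I3 write@13)
[I5] 14/15/20/21  (struct: FPMUL busy until I3 writes@13)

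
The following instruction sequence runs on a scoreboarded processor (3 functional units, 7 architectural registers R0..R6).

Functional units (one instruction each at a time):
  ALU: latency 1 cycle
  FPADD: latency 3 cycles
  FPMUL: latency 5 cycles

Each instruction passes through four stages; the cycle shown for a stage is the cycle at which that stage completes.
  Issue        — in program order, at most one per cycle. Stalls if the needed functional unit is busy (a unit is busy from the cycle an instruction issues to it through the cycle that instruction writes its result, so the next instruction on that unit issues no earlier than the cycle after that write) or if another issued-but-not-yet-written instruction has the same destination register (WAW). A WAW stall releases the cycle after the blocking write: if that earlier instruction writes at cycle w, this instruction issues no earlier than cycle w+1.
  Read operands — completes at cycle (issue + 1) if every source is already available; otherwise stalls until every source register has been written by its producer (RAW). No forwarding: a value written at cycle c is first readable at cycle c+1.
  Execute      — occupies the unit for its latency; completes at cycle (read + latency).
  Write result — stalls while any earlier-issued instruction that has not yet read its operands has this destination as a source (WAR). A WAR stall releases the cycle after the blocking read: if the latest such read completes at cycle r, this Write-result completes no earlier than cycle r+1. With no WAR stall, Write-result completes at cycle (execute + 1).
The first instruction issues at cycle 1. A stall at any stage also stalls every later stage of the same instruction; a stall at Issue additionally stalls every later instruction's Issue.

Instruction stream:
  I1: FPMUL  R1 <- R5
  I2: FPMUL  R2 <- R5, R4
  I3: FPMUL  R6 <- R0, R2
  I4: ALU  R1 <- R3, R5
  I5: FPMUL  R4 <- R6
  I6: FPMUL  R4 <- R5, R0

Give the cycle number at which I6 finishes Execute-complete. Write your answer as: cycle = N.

cycle = 39

I1 -> (1, 2, 7, 8)
I2 -> (9, 10, 15, 16)  // struct: FPMUL busy until I1 writes@8
I3 -> (17, 18, 23, 24)  // struct: FPMUL busy until I2 writes@16
I4 -> (18, 19, 20, 21)
I5 -> (25, 26, 31, 32)  // struct: FPMUL busy until I3 writes@24
I6 -> (33, 34, 39, 40)  // struct: FPMUL busy until I5 writes@32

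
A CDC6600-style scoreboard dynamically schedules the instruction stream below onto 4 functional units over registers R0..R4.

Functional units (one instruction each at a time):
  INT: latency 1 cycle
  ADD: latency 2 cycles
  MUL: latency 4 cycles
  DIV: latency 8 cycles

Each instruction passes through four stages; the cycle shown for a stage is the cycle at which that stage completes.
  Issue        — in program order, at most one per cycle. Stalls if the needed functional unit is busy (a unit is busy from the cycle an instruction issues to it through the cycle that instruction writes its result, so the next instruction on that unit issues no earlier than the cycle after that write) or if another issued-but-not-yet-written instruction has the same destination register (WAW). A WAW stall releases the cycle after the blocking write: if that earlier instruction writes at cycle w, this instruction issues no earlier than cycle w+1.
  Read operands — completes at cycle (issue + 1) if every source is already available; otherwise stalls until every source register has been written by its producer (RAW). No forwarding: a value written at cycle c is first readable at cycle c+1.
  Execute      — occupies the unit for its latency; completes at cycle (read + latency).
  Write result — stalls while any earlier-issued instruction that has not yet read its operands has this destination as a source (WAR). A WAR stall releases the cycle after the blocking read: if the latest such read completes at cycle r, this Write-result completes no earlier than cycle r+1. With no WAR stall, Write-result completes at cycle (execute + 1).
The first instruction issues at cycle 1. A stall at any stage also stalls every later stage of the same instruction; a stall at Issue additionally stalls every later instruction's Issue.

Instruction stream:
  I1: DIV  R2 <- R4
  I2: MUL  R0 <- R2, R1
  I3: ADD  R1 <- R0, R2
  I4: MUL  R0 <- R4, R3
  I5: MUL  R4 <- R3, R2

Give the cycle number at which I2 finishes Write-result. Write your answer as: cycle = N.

t=1  I1 dispatched to DIV
t=2  I1 operands ready | I2 dispatched to MUL
t=3  I3 dispatched to ADD
t=10  I1 complete
t=11  R2←I1
t=12  I2 operands ready
t=16  I2 complete
t=17  R0←I2
t=18  I3 operands ready | I4 dispatched to MUL
t=19  I4 operands ready
t=20  I3 complete
t=21  R1←I3
t=23  I4 complete
t=24  R0←I4
t=25  I5 dispatched to MUL
t=26  I5 operands ready
t=30  I5 complete
t=31  R4←I5

cycle = 17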